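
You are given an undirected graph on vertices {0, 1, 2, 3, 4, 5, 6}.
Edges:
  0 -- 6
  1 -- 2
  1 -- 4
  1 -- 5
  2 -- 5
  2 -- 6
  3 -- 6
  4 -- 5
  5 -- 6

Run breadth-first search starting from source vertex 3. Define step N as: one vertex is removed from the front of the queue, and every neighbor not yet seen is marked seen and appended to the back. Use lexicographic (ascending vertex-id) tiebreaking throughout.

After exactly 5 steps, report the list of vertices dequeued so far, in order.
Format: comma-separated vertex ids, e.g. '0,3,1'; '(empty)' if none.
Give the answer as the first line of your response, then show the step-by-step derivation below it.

3,6,0,2,5

step 1: dequeue 3; queue=[6]; order=3
step 2: dequeue 6; queue=[0,2,5]; order=3,6
step 3: dequeue 0; queue=[2,5]; order=3,6,0
step 4: dequeue 2; queue=[5,1]; order=3,6,0,2
step 5: dequeue 5; queue=[1,4]; order=3,6,0,2,5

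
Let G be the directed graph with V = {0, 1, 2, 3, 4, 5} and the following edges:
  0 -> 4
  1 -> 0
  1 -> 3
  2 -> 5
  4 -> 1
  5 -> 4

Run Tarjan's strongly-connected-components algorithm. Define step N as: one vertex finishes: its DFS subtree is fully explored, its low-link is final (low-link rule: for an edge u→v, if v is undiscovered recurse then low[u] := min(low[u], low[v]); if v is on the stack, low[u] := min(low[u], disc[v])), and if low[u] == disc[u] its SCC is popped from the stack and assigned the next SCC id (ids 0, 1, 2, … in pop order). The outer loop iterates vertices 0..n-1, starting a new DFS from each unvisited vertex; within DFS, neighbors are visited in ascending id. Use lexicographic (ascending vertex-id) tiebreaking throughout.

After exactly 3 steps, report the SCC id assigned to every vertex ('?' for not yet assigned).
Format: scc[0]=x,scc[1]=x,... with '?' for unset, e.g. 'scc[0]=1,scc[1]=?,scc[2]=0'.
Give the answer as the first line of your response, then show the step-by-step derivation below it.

scc[0]=?,scc[1]=?,scc[2]=?,scc[3]=0,scc[4]=?,scc[5]=?

step 1: low=(low[0]=0,low[1]=0,low[2]=?,low[3]=3,low[4]=1,low[5]=?); scc=(scc[0]=?,scc[1]=?,scc[2]=?,scc[3]=0,scc[4]=?,scc[5]=?)
step 2: low=(low[0]=0,low[1]=0,low[2]=?,low[3]=3,low[4]=1,low[5]=?); scc=(scc[0]=?,scc[1]=?,scc[2]=?,scc[3]=0,scc[4]=?,scc[5]=?)
step 3: low=(low[0]=0,low[1]=0,low[2]=?,low[3]=3,low[4]=0,low[5]=?); scc=(scc[0]=?,scc[1]=?,scc[2]=?,scc[3]=0,scc[4]=?,scc[5]=?)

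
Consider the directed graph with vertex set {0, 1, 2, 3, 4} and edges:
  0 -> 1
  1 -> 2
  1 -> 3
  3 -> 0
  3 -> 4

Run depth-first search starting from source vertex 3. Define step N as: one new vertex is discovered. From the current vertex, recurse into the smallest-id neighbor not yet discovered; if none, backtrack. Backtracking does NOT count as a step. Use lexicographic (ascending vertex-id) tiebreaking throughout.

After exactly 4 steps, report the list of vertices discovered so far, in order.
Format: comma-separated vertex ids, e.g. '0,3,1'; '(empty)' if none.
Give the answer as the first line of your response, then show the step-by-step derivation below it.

3,0,1,2

step 1: discover 3; path=3; order=3
step 2: discover 0; path=3>0; order=3,0
step 3: discover 1; path=3>0>1; order=3,0,1
step 4: discover 2; path=3>0>1>2; order=3,0,1,2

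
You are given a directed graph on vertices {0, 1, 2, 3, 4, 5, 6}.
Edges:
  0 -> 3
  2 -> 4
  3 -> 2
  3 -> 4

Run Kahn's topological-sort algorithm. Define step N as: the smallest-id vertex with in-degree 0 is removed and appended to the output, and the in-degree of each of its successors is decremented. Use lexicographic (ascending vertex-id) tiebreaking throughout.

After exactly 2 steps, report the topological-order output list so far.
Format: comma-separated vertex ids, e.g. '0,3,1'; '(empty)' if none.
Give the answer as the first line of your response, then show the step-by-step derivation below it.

0,1

step 1: output 0; order=[0]; indeg=(0,0,1,0,2,0,0)
step 2: output 1; order=[0,1]; indeg=(0,0,1,0,2,0,0)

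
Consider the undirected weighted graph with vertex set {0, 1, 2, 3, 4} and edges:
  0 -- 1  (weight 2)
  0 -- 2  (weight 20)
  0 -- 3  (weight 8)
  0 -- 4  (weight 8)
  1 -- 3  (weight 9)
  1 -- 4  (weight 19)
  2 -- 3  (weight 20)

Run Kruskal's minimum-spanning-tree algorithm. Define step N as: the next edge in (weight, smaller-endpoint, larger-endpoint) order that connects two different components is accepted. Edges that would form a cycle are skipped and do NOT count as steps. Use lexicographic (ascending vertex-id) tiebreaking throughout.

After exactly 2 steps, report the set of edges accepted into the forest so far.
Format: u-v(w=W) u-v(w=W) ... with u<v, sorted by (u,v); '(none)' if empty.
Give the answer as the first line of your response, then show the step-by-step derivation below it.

0-1(w=2) 0-3(w=8)

step 1: add edge 0-1 (w=2); MST = {0-1(w=2)}
step 2: add edge 0-3 (w=8); MST = {0-1(w=2) 0-3(w=8)}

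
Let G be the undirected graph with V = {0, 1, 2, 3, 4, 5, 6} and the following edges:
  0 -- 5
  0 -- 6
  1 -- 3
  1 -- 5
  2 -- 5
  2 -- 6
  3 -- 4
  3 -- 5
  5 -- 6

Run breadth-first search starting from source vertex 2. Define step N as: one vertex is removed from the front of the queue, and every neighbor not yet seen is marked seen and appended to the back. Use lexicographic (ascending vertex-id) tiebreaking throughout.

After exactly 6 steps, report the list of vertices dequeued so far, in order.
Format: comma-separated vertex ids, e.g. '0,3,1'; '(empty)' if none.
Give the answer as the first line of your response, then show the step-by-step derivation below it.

2,5,6,0,1,3

step 1: dequeue 2; queue=[5,6]; order=2
step 2: dequeue 5; queue=[6,0,1,3]; order=2,5
step 3: dequeue 6; queue=[0,1,3]; order=2,5,6
step 4: dequeue 0; queue=[1,3]; order=2,5,6,0
step 5: dequeue 1; queue=[3]; order=2,5,6,0,1
step 6: dequeue 3; queue=[4]; order=2,5,6,0,1,3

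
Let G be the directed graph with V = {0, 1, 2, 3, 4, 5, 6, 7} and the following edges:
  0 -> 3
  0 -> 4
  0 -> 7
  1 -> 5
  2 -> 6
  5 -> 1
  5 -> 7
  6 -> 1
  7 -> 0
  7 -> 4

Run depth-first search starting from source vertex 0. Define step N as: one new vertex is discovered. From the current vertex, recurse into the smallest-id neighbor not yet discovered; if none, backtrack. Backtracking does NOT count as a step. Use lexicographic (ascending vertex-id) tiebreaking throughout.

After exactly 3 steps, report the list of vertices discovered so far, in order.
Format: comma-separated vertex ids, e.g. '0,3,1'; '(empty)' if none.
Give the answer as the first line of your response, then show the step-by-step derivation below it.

0,3,4

step 1: discover 0; path=0; order=0
step 2: discover 3; path=0>3; order=0,3
step 3: discover 4; path=0>4; order=0,3,4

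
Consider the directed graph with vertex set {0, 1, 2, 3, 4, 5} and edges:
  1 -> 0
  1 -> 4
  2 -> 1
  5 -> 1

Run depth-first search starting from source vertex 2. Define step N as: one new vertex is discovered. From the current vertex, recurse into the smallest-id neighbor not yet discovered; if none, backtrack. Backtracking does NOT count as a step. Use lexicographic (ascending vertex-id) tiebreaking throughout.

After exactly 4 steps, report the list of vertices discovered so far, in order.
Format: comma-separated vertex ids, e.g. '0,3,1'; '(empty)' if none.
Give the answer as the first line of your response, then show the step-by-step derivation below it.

2,1,0,4

step 1: discover 2; path=2; order=2
step 2: discover 1; path=2>1; order=2,1
step 3: discover 0; path=2>1>0; order=2,1,0
step 4: discover 4; path=2>1>4; order=2,1,0,4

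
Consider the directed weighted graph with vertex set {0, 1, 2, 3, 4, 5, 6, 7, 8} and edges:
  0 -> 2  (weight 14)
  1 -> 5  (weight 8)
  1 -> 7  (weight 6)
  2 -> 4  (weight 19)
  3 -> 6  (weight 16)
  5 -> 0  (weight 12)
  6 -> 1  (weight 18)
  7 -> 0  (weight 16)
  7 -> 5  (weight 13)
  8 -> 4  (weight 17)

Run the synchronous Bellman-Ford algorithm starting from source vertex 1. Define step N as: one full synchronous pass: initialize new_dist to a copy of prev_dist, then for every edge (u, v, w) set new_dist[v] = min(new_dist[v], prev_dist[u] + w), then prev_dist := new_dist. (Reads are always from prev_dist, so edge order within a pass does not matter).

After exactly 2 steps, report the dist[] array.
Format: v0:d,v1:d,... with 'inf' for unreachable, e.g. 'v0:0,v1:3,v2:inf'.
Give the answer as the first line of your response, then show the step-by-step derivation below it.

v0:20,v1:0,v2:inf,v3:inf,v4:inf,v5:8,v6:inf,v7:6,v8:inf

step 1: dist = v0:inf,v1:0,v2:inf,v3:inf,v4:inf,v5:8,v6:inf,v7:6,v8:inf
step 2: dist = v0:20,v1:0,v2:inf,v3:inf,v4:inf,v5:8,v6:inf,v7:6,v8:inf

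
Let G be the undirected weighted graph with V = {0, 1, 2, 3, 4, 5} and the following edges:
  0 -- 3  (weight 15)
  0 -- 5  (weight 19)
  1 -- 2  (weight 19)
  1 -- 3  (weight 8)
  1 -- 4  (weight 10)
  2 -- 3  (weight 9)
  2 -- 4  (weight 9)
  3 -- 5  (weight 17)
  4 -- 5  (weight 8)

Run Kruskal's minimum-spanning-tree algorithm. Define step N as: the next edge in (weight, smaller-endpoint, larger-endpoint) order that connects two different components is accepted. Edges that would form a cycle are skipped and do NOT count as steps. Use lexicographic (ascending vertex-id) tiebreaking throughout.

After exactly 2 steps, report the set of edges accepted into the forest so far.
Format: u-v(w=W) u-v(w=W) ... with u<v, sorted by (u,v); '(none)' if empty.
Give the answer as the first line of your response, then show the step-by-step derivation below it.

1-3(w=8) 4-5(w=8)

step 1: add edge 1-3 (w=8); MST = {1-3(w=8)}
step 2: add edge 4-5 (w=8); MST = {1-3(w=8) 4-5(w=8)}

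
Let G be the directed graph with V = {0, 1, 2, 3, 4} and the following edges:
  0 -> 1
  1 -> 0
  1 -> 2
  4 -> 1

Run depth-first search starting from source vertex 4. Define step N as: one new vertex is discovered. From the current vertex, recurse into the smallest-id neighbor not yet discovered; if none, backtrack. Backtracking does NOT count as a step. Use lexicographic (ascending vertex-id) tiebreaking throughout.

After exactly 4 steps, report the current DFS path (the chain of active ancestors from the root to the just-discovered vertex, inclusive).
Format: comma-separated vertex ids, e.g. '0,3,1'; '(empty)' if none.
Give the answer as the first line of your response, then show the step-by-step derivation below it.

4,1,2

step 1: discover 4; path=4; order=4
step 2: discover 1; path=4>1; order=4,1
step 3: discover 0; path=4>1>0; order=4,1,0
step 4: discover 2; path=4>1>2; order=4,1,0,2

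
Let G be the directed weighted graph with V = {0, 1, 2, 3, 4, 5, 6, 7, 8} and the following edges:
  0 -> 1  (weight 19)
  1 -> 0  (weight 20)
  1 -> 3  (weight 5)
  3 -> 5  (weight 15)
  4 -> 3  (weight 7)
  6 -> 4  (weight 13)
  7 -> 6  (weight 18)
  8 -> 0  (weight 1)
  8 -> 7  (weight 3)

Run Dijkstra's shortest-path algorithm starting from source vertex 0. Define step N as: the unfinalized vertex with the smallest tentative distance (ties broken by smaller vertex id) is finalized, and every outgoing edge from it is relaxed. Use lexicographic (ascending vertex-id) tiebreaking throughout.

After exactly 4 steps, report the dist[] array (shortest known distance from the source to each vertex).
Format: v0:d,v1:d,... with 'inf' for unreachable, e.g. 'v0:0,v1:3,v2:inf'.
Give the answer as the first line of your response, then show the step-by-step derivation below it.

v0:0,v1:19,v2:inf,v3:24,v4:inf,v5:39,v6:inf,v7:inf,v8:inf

step 1: dist = v0:0,v1:19,v2:inf,v3:inf,v4:inf,v5:inf,v6:inf,v7:inf,v8:inf
step 2: dist = v0:0,v1:19,v2:inf,v3:24,v4:inf,v5:inf,v6:inf,v7:inf,v8:inf
step 3: dist = v0:0,v1:19,v2:inf,v3:24,v4:inf,v5:39,v6:inf,v7:inf,v8:inf
step 4: dist = v0:0,v1:19,v2:inf,v3:24,v4:inf,v5:39,v6:inf,v7:inf,v8:inf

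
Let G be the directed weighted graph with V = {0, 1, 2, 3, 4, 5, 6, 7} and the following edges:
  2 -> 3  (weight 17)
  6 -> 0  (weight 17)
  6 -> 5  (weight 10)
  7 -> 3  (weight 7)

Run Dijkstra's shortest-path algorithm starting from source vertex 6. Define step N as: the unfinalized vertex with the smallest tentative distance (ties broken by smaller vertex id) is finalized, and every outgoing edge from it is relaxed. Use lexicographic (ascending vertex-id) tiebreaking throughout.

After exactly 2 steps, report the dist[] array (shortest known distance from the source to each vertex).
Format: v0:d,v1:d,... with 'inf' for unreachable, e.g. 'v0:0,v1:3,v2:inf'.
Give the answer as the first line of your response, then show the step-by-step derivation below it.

v0:17,v1:inf,v2:inf,v3:inf,v4:inf,v5:10,v6:0,v7:inf

step 1: dist = v0:17,v1:inf,v2:inf,v3:inf,v4:inf,v5:10,v6:0,v7:inf
step 2: dist = v0:17,v1:inf,v2:inf,v3:inf,v4:inf,v5:10,v6:0,v7:inf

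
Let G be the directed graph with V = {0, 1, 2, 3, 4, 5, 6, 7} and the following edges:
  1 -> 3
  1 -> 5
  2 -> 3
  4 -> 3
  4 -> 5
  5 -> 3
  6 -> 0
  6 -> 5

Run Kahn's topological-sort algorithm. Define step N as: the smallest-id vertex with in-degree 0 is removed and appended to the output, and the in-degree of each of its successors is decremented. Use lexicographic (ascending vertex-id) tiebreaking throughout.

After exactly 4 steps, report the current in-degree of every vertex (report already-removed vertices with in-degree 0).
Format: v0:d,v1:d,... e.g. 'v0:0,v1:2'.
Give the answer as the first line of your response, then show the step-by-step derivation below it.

v0:0,v1:0,v2:0,v3:1,v4:0,v5:0,v6:0,v7:0

step 1: output 1; order=[1]; indeg=(1,0,0,3,0,2,0,0)
step 2: output 2; order=[1,2]; indeg=(1,0,0,2,0,2,0,0)
step 3: output 4; order=[1,2,4]; indeg=(1,0,0,1,0,1,0,0)
step 4: output 6; order=[1,2,4,6]; indeg=(0,0,0,1,0,0,0,0)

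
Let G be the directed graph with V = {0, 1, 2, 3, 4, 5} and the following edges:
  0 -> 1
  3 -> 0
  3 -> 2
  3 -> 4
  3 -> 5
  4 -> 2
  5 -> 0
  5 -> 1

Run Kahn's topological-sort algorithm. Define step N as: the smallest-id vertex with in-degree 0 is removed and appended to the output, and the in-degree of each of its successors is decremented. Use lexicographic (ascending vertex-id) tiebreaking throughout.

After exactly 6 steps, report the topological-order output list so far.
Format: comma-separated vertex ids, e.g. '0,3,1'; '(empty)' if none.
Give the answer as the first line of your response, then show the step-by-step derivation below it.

3,4,2,5,0,1

step 1: output 3; order=[3]; indeg=(1,2,1,0,0,0)
step 2: output 4; order=[3,4]; indeg=(1,2,0,0,0,0)
step 3: output 2; order=[3,4,2]; indeg=(1,2,0,0,0,0)
step 4: output 5; order=[3,4,2,5]; indeg=(0,1,0,0,0,0)
step 5: output 0; order=[3,4,2,5,0]; indeg=(0,0,0,0,0,0)
step 6: output 1; order=[3,4,2,5,0,1]; indeg=(0,0,0,0,0,0)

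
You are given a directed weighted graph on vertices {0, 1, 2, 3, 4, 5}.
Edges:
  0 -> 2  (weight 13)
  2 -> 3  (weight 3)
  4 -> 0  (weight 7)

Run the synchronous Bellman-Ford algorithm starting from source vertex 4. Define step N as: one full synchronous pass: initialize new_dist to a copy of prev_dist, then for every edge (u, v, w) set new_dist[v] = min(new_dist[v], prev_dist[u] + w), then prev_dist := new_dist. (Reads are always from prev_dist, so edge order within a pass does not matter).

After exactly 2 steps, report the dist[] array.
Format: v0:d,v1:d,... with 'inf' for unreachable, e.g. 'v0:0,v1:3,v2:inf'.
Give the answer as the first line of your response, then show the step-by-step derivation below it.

v0:7,v1:inf,v2:20,v3:inf,v4:0,v5:inf

step 1: dist = v0:7,v1:inf,v2:inf,v3:inf,v4:0,v5:inf
step 2: dist = v0:7,v1:inf,v2:20,v3:inf,v4:0,v5:inf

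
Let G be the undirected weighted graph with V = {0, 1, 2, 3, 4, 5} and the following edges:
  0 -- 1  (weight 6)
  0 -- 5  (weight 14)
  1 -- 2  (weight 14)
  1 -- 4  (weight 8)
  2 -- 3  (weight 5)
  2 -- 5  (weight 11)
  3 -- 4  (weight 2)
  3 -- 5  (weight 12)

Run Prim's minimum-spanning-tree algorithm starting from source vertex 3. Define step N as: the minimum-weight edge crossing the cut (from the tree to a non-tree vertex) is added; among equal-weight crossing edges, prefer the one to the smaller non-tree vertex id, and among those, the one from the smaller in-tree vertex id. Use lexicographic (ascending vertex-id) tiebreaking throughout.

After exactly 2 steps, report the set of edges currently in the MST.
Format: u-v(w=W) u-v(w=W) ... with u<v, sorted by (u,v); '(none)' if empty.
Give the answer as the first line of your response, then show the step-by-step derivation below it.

2-3(w=5) 3-4(w=2)

step 1: add edge 3-4 (w=2); MST = {3-4(w=2)}
step 2: add edge 2-3 (w=5); MST = {2-3(w=5) 3-4(w=2)}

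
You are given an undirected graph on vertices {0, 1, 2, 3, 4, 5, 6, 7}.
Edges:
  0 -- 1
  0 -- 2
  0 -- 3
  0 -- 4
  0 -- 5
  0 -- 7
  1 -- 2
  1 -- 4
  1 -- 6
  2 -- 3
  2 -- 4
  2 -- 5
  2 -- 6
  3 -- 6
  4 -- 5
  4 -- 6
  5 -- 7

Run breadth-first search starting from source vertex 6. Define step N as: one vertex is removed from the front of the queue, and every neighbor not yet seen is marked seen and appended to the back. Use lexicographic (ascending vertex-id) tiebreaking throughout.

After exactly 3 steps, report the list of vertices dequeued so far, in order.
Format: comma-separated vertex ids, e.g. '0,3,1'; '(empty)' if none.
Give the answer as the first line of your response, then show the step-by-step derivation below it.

6,1,2

step 1: dequeue 6; queue=[1,2,3,4]; order=6
step 2: dequeue 1; queue=[2,3,4,0]; order=6,1
step 3: dequeue 2; queue=[3,4,0,5]; order=6,1,2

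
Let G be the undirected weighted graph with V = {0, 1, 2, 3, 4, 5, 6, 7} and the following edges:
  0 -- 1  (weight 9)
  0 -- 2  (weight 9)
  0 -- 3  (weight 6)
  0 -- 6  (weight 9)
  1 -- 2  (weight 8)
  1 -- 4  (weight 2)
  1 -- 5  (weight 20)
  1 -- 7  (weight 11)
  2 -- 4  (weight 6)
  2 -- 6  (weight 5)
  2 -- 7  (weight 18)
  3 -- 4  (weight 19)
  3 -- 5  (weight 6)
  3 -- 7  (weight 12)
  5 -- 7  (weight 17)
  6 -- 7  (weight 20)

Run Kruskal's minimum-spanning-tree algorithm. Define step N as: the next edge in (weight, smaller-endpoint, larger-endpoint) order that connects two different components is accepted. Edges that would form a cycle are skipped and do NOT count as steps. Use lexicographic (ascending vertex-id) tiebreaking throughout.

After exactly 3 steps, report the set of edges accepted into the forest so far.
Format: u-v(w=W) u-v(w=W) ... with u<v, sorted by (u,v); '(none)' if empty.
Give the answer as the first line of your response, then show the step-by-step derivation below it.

0-3(w=6) 1-4(w=2) 2-6(w=5)

step 1: add edge 1-4 (w=2); MST = {1-4(w=2)}
step 2: add edge 2-6 (w=5); MST = {1-4(w=2) 2-6(w=5)}
step 3: add edge 0-3 (w=6); MST = {0-3(w=6) 1-4(w=2) 2-6(w=5)}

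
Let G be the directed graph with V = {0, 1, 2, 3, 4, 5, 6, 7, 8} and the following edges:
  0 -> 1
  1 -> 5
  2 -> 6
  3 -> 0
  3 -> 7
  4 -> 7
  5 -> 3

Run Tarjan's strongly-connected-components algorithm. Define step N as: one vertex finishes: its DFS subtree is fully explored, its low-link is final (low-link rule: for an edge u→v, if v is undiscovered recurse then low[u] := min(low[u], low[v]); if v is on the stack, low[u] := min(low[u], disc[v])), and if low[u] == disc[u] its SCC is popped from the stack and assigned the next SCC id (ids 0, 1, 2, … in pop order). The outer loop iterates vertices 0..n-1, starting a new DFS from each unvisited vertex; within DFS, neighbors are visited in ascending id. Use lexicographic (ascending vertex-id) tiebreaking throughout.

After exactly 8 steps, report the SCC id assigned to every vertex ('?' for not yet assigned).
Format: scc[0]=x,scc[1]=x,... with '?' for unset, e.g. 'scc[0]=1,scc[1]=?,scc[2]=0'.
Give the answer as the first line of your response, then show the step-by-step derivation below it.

scc[0]=1,scc[1]=1,scc[2]=3,scc[3]=1,scc[4]=4,scc[5]=1,scc[6]=2,scc[7]=0,scc[8]=?

step 1: low=(low[0]=0,low[1]=1,low[2]=?,low[3]=0,low[4]=?,low[5]=2,low[6]=?,low[7]=4,low[8]=?); scc=(scc[0]=?,scc[1]=?,scc[2]=?,scc[3]=?,scc[4]=?,scc[5]=?,scc[6]=?,scc[7]=0,scc[8]=?)
step 2: low=(low[0]=0,low[1]=1,low[2]=?,low[3]=0,low[4]=?,low[5]=2,low[6]=?,low[7]=4,low[8]=?); scc=(scc[0]=?,scc[1]=?,scc[2]=?,scc[3]=?,scc[4]=?,scc[5]=?,scc[6]=?,scc[7]=0,scc[8]=?)
step 3: low=(low[0]=0,low[1]=1,low[2]=?,low[3]=0,low[4]=?,low[5]=0,low[6]=?,low[7]=4,low[8]=?); scc=(scc[0]=?,scc[1]=?,scc[2]=?,scc[3]=?,scc[4]=?,scc[5]=?,scc[6]=?,scc[7]=0,scc[8]=?)
step 4: low=(low[0]=0,low[1]=0,low[2]=?,low[3]=0,low[4]=?,low[5]=0,low[6]=?,low[7]=4,low[8]=?); scc=(scc[0]=?,scc[1]=?,scc[2]=?,scc[3]=?,scc[4]=?,scc[5]=?,scc[6]=?,scc[7]=0,scc[8]=?)
step 5: low=(low[0]=0,low[1]=0,low[2]=?,low[3]=0,low[4]=?,low[5]=0,low[6]=?,low[7]=4,low[8]=?); scc=(scc[0]=1,scc[1]=1,scc[2]=?,scc[3]=1,scc[4]=?,scc[5]=1,scc[6]=?,scc[7]=0,scc[8]=?)
step 6: low=(low[0]=0,low[1]=0,low[2]=5,low[3]=0,low[4]=?,low[5]=0,low[6]=6,low[7]=4,low[8]=?); scc=(scc[0]=1,scc[1]=1,scc[2]=?,scc[3]=1,scc[4]=?,scc[5]=1,scc[6]=2,scc[7]=0,scc[8]=?)
step 7: low=(low[0]=0,low[1]=0,low[2]=5,low[3]=0,low[4]=?,low[5]=0,low[6]=6,low[7]=4,low[8]=?); scc=(scc[0]=1,scc[1]=1,scc[2]=3,scc[3]=1,scc[4]=?,scc[5]=1,scc[6]=2,scc[7]=0,scc[8]=?)
step 8: low=(low[0]=0,low[1]=0,low[2]=5,low[3]=0,low[4]=7,low[5]=0,low[6]=6,low[7]=4,low[8]=?); scc=(scc[0]=1,scc[1]=1,scc[2]=3,scc[3]=1,scc[4]=4,scc[5]=1,scc[6]=2,scc[7]=0,scc[8]=?)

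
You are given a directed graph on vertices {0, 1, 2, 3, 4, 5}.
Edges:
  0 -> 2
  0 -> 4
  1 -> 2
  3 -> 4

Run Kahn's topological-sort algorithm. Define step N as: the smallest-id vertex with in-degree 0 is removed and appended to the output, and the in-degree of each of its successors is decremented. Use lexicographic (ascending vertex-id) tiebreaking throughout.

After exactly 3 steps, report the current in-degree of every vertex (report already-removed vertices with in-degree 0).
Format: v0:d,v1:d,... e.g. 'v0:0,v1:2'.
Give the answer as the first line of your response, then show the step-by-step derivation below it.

v0:0,v1:0,v2:0,v3:0,v4:1,v5:0

step 1: output 0; order=[0]; indeg=(0,0,1,0,1,0)
step 2: output 1; order=[0,1]; indeg=(0,0,0,0,1,0)
step 3: output 2; order=[0,1,2]; indeg=(0,0,0,0,1,0)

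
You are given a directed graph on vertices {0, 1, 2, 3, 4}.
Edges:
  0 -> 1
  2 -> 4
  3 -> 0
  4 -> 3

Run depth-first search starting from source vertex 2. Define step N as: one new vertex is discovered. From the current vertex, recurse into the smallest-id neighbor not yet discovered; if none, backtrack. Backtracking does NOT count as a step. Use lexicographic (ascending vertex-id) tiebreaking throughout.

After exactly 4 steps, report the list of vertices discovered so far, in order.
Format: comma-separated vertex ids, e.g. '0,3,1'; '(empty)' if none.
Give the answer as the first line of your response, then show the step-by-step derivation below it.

2,4,3,0

step 1: discover 2; path=2; order=2
step 2: discover 4; path=2>4; order=2,4
step 3: discover 3; path=2>4>3; order=2,4,3
step 4: discover 0; path=2>4>3>0; order=2,4,3,0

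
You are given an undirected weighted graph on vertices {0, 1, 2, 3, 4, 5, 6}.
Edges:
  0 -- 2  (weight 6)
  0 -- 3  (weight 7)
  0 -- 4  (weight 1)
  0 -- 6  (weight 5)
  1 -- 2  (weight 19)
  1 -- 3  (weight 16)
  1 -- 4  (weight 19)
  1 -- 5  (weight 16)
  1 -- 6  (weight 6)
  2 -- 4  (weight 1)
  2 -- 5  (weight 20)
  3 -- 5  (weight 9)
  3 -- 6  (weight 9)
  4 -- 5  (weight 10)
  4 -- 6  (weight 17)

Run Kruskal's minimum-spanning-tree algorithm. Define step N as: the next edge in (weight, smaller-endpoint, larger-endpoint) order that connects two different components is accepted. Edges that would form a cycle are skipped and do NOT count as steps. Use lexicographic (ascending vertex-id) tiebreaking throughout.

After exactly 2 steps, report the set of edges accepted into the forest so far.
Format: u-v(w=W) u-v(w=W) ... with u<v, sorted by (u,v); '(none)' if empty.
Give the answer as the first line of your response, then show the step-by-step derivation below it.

0-4(w=1) 2-4(w=1)

step 1: add edge 0-4 (w=1); MST = {0-4(w=1)}
step 2: add edge 2-4 (w=1); MST = {0-4(w=1) 2-4(w=1)}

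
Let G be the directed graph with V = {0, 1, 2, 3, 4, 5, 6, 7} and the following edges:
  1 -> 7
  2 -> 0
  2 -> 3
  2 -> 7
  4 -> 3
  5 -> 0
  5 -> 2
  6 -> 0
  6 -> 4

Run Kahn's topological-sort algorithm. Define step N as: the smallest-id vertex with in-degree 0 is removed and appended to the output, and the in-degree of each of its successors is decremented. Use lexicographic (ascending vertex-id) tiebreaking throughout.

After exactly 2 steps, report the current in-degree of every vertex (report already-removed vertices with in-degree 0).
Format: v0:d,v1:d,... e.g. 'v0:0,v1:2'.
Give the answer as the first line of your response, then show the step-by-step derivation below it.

v0:2,v1:0,v2:0,v3:2,v4:1,v5:0,v6:0,v7:1

step 1: output 1; order=[1]; indeg=(3,0,1,2,1,0,0,1)
step 2: output 5; order=[1,5]; indeg=(2,0,0,2,1,0,0,1)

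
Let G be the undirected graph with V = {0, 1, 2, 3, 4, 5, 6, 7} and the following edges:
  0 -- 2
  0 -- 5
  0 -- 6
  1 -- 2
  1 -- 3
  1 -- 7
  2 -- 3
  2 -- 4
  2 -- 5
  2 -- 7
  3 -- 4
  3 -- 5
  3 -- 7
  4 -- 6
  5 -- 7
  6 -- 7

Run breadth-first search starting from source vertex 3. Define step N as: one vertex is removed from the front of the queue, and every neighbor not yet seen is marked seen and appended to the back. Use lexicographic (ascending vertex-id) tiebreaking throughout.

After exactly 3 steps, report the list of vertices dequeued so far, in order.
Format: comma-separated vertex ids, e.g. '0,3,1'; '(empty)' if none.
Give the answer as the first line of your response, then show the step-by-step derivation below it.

3,1,2

step 1: dequeue 3; queue=[1,2,4,5,7]; order=3
step 2: dequeue 1; queue=[2,4,5,7]; order=3,1
step 3: dequeue 2; queue=[4,5,7,0]; order=3,1,2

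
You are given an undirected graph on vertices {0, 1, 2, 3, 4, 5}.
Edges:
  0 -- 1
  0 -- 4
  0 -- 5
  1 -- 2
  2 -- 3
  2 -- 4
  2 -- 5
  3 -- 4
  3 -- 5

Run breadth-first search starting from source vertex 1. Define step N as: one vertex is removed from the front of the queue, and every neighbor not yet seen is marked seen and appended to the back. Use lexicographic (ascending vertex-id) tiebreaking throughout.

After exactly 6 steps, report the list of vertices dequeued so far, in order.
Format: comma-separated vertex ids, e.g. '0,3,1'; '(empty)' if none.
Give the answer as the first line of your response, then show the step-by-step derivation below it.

1,0,2,4,5,3

step 1: dequeue 1; queue=[0,2]; order=1
step 2: dequeue 0; queue=[2,4,5]; order=1,0
step 3: dequeue 2; queue=[4,5,3]; order=1,0,2
step 4: dequeue 4; queue=[5,3]; order=1,0,2,4
step 5: dequeue 5; queue=[3]; order=1,0,2,4,5
step 6: dequeue 3; queue=[(empty)]; order=1,0,2,4,5,3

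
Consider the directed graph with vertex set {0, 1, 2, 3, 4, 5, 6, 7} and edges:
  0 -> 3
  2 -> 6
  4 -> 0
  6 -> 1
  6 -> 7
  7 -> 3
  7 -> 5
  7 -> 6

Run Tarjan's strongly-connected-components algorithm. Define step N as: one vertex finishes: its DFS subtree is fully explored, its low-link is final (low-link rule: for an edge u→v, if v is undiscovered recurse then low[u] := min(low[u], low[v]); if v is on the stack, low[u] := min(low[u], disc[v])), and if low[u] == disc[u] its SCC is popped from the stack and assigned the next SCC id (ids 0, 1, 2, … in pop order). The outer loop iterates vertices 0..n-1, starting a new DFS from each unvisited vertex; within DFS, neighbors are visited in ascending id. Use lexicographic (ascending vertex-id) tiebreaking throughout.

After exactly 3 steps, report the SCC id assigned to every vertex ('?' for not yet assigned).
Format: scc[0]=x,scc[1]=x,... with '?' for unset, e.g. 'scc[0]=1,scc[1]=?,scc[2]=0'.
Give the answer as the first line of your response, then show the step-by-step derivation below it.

scc[0]=1,scc[1]=2,scc[2]=?,scc[3]=0,scc[4]=?,scc[5]=?,scc[6]=?,scc[7]=?

step 1: low=(low[0]=0,low[1]=?,low[2]=?,low[3]=1,low[4]=?,low[5]=?,low[6]=?,low[7]=?); scc=(scc[0]=?,scc[1]=?,scc[2]=?,scc[3]=0,scc[4]=?,scc[5]=?,scc[6]=?,scc[7]=?)
step 2: low=(low[0]=0,low[1]=?,low[2]=?,low[3]=1,low[4]=?,low[5]=?,low[6]=?,low[7]=?); scc=(scc[0]=1,scc[1]=?,scc[2]=?,scc[3]=0,scc[4]=?,scc[5]=?,scc[6]=?,scc[7]=?)
step 3: low=(low[0]=0,low[1]=2,low[2]=?,low[3]=1,low[4]=?,low[5]=?,low[6]=?,low[7]=?); scc=(scc[0]=1,scc[1]=2,scc[2]=?,scc[3]=0,scc[4]=?,scc[5]=?,scc[6]=?,scc[7]=?)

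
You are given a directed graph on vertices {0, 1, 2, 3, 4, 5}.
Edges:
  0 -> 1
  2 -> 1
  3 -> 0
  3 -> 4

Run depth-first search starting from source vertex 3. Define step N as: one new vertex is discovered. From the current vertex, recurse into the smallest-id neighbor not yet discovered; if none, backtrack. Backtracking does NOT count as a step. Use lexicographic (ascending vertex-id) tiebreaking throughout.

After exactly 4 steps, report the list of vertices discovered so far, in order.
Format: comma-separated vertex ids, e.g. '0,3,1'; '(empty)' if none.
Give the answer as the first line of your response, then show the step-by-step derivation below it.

3,0,1,4

step 1: discover 3; path=3; order=3
step 2: discover 0; path=3>0; order=3,0
step 3: discover 1; path=3>0>1; order=3,0,1
step 4: discover 4; path=3>4; order=3,0,1,4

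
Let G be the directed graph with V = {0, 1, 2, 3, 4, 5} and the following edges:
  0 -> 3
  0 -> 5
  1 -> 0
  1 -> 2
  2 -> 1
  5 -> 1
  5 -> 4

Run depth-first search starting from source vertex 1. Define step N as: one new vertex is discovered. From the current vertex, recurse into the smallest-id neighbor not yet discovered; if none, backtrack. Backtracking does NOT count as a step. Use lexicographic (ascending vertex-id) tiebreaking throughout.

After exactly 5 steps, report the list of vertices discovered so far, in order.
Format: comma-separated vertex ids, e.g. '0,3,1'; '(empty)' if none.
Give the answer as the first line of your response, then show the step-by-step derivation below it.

1,0,3,5,4

step 1: discover 1; path=1; order=1
step 2: discover 0; path=1>0; order=1,0
step 3: discover 3; path=1>0>3; order=1,0,3
step 4: discover 5; path=1>0>5; order=1,0,3,5
step 5: discover 4; path=1>0>5>4; order=1,0,3,5,4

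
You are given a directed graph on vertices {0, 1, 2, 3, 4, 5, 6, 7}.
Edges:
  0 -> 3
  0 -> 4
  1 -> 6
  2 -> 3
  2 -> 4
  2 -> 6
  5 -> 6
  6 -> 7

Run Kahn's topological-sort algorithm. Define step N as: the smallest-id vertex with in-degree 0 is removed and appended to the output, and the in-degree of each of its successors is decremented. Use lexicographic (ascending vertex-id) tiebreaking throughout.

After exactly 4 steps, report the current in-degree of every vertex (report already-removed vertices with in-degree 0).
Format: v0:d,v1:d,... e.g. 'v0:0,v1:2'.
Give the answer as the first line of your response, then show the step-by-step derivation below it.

v0:0,v1:0,v2:0,v3:0,v4:0,v5:0,v6:1,v7:1

step 1: output 0; order=[0]; indeg=(0,0,0,1,1,0,3,1)
step 2: output 1; order=[0,1]; indeg=(0,0,0,1,1,0,2,1)
step 3: output 2; order=[0,1,2]; indeg=(0,0,0,0,0,0,1,1)
step 4: output 3; order=[0,1,2,3]; indeg=(0,0,0,0,0,0,1,1)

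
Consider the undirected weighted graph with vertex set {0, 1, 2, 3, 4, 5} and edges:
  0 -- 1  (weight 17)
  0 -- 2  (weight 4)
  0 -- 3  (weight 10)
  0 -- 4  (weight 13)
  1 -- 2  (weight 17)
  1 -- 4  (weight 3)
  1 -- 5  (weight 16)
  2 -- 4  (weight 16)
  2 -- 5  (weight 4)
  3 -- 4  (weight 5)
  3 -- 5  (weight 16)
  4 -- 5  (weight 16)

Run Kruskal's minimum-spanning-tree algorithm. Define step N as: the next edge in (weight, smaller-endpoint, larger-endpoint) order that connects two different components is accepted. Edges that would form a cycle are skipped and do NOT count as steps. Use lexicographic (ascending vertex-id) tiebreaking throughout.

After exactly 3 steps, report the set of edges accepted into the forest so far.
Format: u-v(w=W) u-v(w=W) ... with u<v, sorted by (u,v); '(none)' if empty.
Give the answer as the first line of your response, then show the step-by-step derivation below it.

0-2(w=4) 1-4(w=3) 2-5(w=4)

step 1: add edge 1-4 (w=3); MST = {1-4(w=3)}
step 2: add edge 0-2 (w=4); MST = {0-2(w=4) 1-4(w=3)}
step 3: add edge 2-5 (w=4); MST = {0-2(w=4) 1-4(w=3) 2-5(w=4)}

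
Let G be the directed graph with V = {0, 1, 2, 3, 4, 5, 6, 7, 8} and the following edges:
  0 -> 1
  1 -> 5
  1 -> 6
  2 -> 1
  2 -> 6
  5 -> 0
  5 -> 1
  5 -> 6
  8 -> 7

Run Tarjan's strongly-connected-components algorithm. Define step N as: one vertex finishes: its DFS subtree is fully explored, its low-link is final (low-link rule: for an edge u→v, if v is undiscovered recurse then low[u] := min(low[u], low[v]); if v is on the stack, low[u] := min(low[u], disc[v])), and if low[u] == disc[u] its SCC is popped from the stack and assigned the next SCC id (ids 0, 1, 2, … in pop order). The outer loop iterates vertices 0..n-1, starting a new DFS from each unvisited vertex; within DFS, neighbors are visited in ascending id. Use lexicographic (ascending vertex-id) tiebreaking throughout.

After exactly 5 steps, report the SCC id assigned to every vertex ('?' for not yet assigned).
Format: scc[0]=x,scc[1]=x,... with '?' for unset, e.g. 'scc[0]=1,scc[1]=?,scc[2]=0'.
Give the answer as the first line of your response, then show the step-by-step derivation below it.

scc[0]=1,scc[1]=1,scc[2]=2,scc[3]=?,scc[4]=?,scc[5]=1,scc[6]=0,scc[7]=?,scc[8]=?

step 1: low=(low[0]=0,low[1]=1,low[2]=?,low[3]=?,low[4]=?,low[5]=0,low[6]=3,low[7]=?,low[8]=?); scc=(scc[0]=?,scc[1]=?,scc[2]=?,scc[3]=?,scc[4]=?,scc[5]=?,scc[6]=0,scc[7]=?,scc[8]=?)
step 2: low=(low[0]=0,low[1]=1,low[2]=?,low[3]=?,low[4]=?,low[5]=0,low[6]=3,low[7]=?,low[8]=?); scc=(scc[0]=?,scc[1]=?,scc[2]=?,scc[3]=?,scc[4]=?,scc[5]=?,scc[6]=0,scc[7]=?,scc[8]=?)
step 3: low=(low[0]=0,low[1]=0,low[2]=?,low[3]=?,low[4]=?,low[5]=0,low[6]=3,low[7]=?,low[8]=?); scc=(scc[0]=?,scc[1]=?,scc[2]=?,scc[3]=?,scc[4]=?,scc[5]=?,scc[6]=0,scc[7]=?,scc[8]=?)
step 4: low=(low[0]=0,low[1]=0,low[2]=?,low[3]=?,low[4]=?,low[5]=0,low[6]=3,low[7]=?,low[8]=?); scc=(scc[0]=1,scc[1]=1,scc[2]=?,scc[3]=?,scc[4]=?,scc[5]=1,scc[6]=0,scc[7]=?,scc[8]=?)
step 5: low=(low[0]=0,low[1]=0,low[2]=4,low[3]=?,low[4]=?,low[5]=0,low[6]=3,low[7]=?,low[8]=?); scc=(scc[0]=1,scc[1]=1,scc[2]=2,scc[3]=?,scc[4]=?,scc[5]=1,scc[6]=0,scc[7]=?,scc[8]=?)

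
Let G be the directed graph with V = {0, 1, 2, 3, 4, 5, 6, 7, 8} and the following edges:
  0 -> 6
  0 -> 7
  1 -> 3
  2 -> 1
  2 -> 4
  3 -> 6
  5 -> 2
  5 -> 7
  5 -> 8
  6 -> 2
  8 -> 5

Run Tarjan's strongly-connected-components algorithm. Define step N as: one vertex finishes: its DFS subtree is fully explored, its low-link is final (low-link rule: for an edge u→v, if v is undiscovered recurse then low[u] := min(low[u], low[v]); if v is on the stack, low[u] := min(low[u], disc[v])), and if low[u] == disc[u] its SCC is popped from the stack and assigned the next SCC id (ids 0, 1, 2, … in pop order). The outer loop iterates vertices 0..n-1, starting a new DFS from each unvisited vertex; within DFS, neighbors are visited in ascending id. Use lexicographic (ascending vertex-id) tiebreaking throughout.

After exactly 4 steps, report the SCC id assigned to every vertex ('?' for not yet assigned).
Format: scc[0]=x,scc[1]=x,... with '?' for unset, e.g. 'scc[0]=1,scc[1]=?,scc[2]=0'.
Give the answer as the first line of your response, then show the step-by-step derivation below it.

scc[0]=?,scc[1]=?,scc[2]=?,scc[3]=?,scc[4]=0,scc[5]=?,scc[6]=?,scc[7]=?,scc[8]=?

step 1: low=(low[0]=0,low[1]=3,low[2]=2,low[3]=1,low[4]=?,low[5]=?,low[6]=1,low[7]=?,low[8]=?); scc=(scc[0]=?,scc[1]=?,scc[2]=?,scc[3]=?,scc[4]=?,scc[5]=?,scc[6]=?,scc[7]=?,scc[8]=?)
step 2: low=(low[0]=0,low[1]=1,low[2]=2,low[3]=1,low[4]=?,low[5]=?,low[6]=1,low[7]=?,low[8]=?); scc=(scc[0]=?,scc[1]=?,scc[2]=?,scc[3]=?,scc[4]=?,scc[5]=?,scc[6]=?,scc[7]=?,scc[8]=?)
step 3: low=(low[0]=0,low[1]=1,low[2]=1,low[3]=1,low[4]=5,low[5]=?,low[6]=1,low[7]=?,low[8]=?); scc=(scc[0]=?,scc[1]=?,scc[2]=?,scc[3]=?,scc[4]=0,scc[5]=?,scc[6]=?,scc[7]=?,scc[8]=?)
step 4: low=(low[0]=0,low[1]=1,low[2]=1,low[3]=1,low[4]=5,low[5]=?,low[6]=1,low[7]=?,low[8]=?); scc=(scc[0]=?,scc[1]=?,scc[2]=?,scc[3]=?,scc[4]=0,scc[5]=?,scc[6]=?,scc[7]=?,scc[8]=?)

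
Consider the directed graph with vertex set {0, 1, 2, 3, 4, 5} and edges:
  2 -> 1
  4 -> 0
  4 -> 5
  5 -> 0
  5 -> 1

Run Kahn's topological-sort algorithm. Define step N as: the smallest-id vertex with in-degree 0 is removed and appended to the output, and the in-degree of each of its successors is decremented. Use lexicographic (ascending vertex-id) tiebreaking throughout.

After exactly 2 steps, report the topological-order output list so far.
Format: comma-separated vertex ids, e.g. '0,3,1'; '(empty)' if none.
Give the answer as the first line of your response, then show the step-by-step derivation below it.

2,3

step 1: output 2; order=[2]; indeg=(2,1,0,0,0,1)
step 2: output 3; order=[2,3]; indeg=(2,1,0,0,0,1)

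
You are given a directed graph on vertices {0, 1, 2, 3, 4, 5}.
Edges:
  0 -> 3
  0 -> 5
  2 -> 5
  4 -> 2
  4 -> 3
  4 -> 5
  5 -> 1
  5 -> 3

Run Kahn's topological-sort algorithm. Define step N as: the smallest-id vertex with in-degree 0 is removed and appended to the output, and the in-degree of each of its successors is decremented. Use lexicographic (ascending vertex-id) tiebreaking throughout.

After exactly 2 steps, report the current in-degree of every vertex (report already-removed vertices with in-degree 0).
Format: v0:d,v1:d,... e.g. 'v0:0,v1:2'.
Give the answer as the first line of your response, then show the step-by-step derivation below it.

v0:0,v1:1,v2:0,v3:1,v4:0,v5:1

step 1: output 0; order=[0]; indeg=(0,1,1,2,0,2)
step 2: output 4; order=[0,4]; indeg=(0,1,0,1,0,1)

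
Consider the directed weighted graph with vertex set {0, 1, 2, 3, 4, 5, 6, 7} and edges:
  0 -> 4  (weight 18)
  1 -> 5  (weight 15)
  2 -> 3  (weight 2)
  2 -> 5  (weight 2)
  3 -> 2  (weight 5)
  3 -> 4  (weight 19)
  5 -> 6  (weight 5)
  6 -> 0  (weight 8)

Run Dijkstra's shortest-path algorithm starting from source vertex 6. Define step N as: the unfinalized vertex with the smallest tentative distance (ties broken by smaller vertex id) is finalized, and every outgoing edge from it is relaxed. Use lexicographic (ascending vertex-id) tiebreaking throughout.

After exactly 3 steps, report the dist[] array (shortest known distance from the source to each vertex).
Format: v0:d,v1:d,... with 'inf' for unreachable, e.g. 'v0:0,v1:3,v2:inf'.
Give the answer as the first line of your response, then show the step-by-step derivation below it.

v0:8,v1:inf,v2:inf,v3:inf,v4:26,v5:inf,v6:0,v7:inf

step 1: dist = v0:8,v1:inf,v2:inf,v3:inf,v4:inf,v5:inf,v6:0,v7:inf
step 2: dist = v0:8,v1:inf,v2:inf,v3:inf,v4:26,v5:inf,v6:0,v7:inf
step 3: dist = v0:8,v1:inf,v2:inf,v3:inf,v4:26,v5:inf,v6:0,v7:inf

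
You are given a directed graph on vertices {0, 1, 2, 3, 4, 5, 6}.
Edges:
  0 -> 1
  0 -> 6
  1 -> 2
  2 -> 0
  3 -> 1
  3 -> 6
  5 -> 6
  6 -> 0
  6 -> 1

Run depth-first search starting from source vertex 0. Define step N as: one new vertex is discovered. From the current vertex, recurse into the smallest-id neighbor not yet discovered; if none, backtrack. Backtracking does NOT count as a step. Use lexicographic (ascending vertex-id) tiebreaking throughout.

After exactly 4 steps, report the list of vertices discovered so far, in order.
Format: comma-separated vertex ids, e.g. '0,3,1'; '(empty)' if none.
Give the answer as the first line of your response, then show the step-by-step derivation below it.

0,1,2,6

step 1: discover 0; path=0; order=0
step 2: discover 1; path=0>1; order=0,1
step 3: discover 2; path=0>1>2; order=0,1,2
step 4: discover 6; path=0>6; order=0,1,2,6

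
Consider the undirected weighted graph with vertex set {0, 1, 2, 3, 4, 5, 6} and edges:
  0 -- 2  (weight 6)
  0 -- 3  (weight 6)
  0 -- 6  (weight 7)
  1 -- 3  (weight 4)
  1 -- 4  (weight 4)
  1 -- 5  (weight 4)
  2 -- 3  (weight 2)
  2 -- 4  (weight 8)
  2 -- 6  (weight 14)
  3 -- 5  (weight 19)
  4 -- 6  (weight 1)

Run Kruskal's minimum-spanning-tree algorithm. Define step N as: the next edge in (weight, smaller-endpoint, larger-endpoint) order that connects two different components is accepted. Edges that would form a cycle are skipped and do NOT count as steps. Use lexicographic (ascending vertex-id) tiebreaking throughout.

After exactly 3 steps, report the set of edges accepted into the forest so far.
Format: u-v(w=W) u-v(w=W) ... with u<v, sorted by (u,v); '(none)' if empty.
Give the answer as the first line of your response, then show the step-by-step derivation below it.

1-3(w=4) 2-3(w=2) 4-6(w=1)

step 1: add edge 4-6 (w=1); MST = {4-6(w=1)}
step 2: add edge 2-3 (w=2); MST = {2-3(w=2) 4-6(w=1)}
step 3: add edge 1-3 (w=4); MST = {1-3(w=4) 2-3(w=2) 4-6(w=1)}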